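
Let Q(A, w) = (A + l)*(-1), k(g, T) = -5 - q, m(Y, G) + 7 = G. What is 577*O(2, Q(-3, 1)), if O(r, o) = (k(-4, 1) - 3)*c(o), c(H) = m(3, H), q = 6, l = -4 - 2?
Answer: -16156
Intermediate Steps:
l = -6
m(Y, G) = -7 + G
k(g, T) = -11 (k(g, T) = -5 - 1*6 = -5 - 6 = -11)
c(H) = -7 + H
Q(A, w) = 6 - A (Q(A, w) = (A - 6)*(-1) = (-6 + A)*(-1) = 6 - A)
O(r, o) = 98 - 14*o (O(r, o) = (-11 - 3)*(-7 + o) = -14*(-7 + o) = 98 - 14*o)
577*O(2, Q(-3, 1)) = 577*(98 - 14*(6 - 1*(-3))) = 577*(98 - 14*(6 + 3)) = 577*(98 - 14*9) = 577*(98 - 126) = 577*(-28) = -16156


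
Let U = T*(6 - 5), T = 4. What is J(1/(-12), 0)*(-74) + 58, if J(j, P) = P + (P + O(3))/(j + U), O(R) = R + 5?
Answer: -4378/47 ≈ -93.149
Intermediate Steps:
O(R) = 5 + R
U = 4 (U = 4*(6 - 5) = 4*1 = 4)
J(j, P) = P + (8 + P)/(4 + j) (J(j, P) = P + (P + (5 + 3))/(j + 4) = P + (P + 8)/(4 + j) = P + (8 + P)/(4 + j))
J(1/(-12), 0)*(-74) + 58 = ((8 + 5*0 + 0/(-12))/(4 + 1/(-12)))*(-74) + 58 = ((8 + 0 + 0*(-1/12))/(4 - 1/12))*(-74) + 58 = ((8 + 0 + 0)/(47/12))*(-74) + 58 = ((12/47)*8)*(-74) + 58 = (96/47)*(-74) + 58 = -7104/47 + 58 = -4378/47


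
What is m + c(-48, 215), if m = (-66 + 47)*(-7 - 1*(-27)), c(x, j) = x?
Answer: -428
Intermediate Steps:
m = -380 (m = -19*(-7 + 27) = -19*20 = -380)
m + c(-48, 215) = -380 - 48 = -428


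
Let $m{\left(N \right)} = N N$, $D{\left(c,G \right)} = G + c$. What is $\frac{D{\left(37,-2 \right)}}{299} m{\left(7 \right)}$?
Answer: $\frac{1715}{299} \approx 5.7358$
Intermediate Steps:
$m{\left(N \right)} = N^{2}$
$\frac{D{\left(37,-2 \right)}}{299} m{\left(7 \right)} = \frac{-2 + 37}{299} \cdot 7^{2} = 35 \cdot \frac{1}{299} \cdot 49 = \frac{35}{299} \cdot 49 = \frac{1715}{299}$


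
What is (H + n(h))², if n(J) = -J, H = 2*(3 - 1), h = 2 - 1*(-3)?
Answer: 1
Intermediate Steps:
h = 5 (h = 2 + 3 = 5)
H = 4 (H = 2*2 = 4)
(H + n(h))² = (4 - 1*5)² = (4 - 5)² = (-1)² = 1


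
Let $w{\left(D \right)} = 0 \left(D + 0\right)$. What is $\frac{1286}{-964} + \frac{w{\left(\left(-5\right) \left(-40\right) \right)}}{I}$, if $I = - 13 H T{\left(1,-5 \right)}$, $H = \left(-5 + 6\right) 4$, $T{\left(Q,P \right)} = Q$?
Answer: $- \frac{643}{482} \approx -1.334$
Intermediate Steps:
$H = 4$ ($H = 1 \cdot 4 = 4$)
$w{\left(D \right)} = 0$ ($w{\left(D \right)} = 0 D = 0$)
$I = -52$ ($I = \left(-13\right) 4 \cdot 1 = \left(-52\right) 1 = -52$)
$\frac{1286}{-964} + \frac{w{\left(\left(-5\right) \left(-40\right) \right)}}{I} = \frac{1286}{-964} + \frac{0}{-52} = 1286 \left(- \frac{1}{964}\right) + 0 \left(- \frac{1}{52}\right) = - \frac{643}{482} + 0 = - \frac{643}{482}$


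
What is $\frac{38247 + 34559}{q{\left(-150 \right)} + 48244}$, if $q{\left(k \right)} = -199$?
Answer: $\frac{72806}{48045} \approx 1.5154$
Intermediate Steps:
$\frac{38247 + 34559}{q{\left(-150 \right)} + 48244} = \frac{38247 + 34559}{-199 + 48244} = \frac{72806}{48045}$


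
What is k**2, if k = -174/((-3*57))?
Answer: 3364/3249 ≈ 1.0354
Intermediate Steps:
k = 58/57 (k = -174/(-171) = -174*(-1/171) = 58/57 ≈ 1.0175)
k**2 = (58/57)**2 = 3364/3249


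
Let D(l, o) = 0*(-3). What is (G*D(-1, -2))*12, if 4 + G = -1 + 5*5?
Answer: 0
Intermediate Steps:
D(l, o) = 0
G = 20 (G = -4 + (-1 + 5*5) = -4 + (-1 + 25) = -4 + 24 = 20)
(G*D(-1, -2))*12 = (20*0)*12 = 0*12 = 0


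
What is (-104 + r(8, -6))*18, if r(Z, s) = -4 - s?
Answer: -1836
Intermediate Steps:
(-104 + r(8, -6))*18 = (-104 + (-4 - 1*(-6)))*18 = (-104 + (-4 + 6))*18 = (-104 + 2)*18 = -102*18 = -1836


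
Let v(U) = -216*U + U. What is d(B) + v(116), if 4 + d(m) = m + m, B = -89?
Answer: -25122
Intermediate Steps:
d(m) = -4 + 2*m (d(m) = -4 + (m + m) = -4 + 2*m)
v(U) = -215*U
d(B) + v(116) = (-4 + 2*(-89)) - 215*116 = (-4 - 178) - 24940 = -182 - 24940 = -25122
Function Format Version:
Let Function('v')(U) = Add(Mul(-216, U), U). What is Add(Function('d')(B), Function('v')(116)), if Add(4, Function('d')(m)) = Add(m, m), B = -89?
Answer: -25122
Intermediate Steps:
Function('d')(m) = Add(-4, Mul(2, m)) (Function('d')(m) = Add(-4, Add(m, m)) = Add(-4, Mul(2, m)))
Function('v')(U) = Mul(-215, U)
Add(Function('d')(B), Function('v')(116)) = Add(Add(-4, Mul(2, -89)), Mul(-215, 116)) = Add(Add(-4, -178), -24940) = Add(-182, -24940) = -25122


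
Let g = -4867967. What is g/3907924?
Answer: -4867967/3907924 ≈ -1.2457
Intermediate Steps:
g/3907924 = -4867967/3907924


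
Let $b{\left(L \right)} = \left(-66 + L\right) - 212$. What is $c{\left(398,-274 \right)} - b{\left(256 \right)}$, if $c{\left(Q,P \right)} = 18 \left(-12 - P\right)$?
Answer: $4738$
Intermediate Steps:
$c{\left(Q,P \right)} = -216 - 18 P$
$b{\left(L \right)} = -278 + L$
$c{\left(398,-274 \right)} - b{\left(256 \right)} = \left(-216 - -4932\right) - \left(-278 + 256\right) = \left(-216 + 4932\right) - -22 = 4716 + 22 = 4738$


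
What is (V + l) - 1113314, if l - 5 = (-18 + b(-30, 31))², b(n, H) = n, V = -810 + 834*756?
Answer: -481311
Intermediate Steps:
V = 629694 (V = -810 + 630504 = 629694)
l = 2309 (l = 5 + (-18 - 30)² = 5 + (-48)² = 5 + 2304 = 2309)
(V + l) - 1113314 = (629694 + 2309) - 1113314 = 632003 - 1113314 = -481311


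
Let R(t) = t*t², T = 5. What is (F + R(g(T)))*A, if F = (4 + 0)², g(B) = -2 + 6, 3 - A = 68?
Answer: -5200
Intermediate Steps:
A = -65 (A = 3 - 1*68 = 3 - 68 = -65)
g(B) = 4
R(t) = t³
F = 16 (F = 4² = 16)
(F + R(g(T)))*A = (16 + 4³)*(-65) = (16 + 64)*(-65) = 80*(-65) = -5200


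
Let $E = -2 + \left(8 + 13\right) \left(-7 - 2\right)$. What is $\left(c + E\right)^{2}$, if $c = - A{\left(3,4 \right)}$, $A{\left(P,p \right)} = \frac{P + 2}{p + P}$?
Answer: $\frac{1800964}{49} \approx 36754.0$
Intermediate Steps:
$A{\left(P,p \right)} = \frac{2 + P}{P + p}$
$E = -191$ ($E = -2 + 21 \left(-9\right) = -2 - 189 = -191$)
$c = - \frac{5}{7}$ ($c = - \frac{2 + 3}{3 + 4} = - \frac{5}{7} \approx -0.71429$)
$\left(c + E\right)^{2} = \left(- \frac{5}{7} - 191\right)^{2} = \left(- \frac{1342}{7}\right)^{2} = \frac{1800964}{49}$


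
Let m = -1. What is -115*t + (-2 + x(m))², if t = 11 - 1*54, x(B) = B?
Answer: 4954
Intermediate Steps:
t = -43 (t = 11 - 54 = -43)
-115*t + (-2 + x(m))² = -115*(-43) + (-2 - 1)² = 4945 + (-3)² = 4945 + 9 = 4954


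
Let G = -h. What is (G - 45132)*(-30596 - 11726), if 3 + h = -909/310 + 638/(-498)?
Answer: 73707620205919/38595 ≈ 1.9098e+9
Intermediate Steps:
h = -556801/77190 (h = -3 + (-909/310 + 638/(-498)) = -3 + (-909*1/310 + 638*(-1/498)) = -3 + (-909/310 - 319/249) = -3 - 325231/77190 = -556801/77190 ≈ -7.2134)
G = 556801/77190 (G = -1*(-556801/77190) = 556801/77190 ≈ 7.2134)
(G - 45132)*(-30596 - 11726) = (556801/77190 - 45132)*(-30596 - 11726) = -3483182279/77190*(-42322) = 73707620205919/38595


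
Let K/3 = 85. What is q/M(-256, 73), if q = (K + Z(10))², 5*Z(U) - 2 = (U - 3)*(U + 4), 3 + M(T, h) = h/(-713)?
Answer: -53920625/2212 ≈ -24376.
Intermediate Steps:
K = 255 (K = 3*85 = 255)
M(T, h) = -3 - h/713 (M(T, h) = -3 + h/(-713) = -3 + h*(-1/713) = -3 - h/713)
Z(U) = ⅖ + (-3 + U)*(4 + U)/5 (Z(U) = ⅖ + ((U - 3)*(U + 4))/5 = ⅖ + ((-3 + U)*(4 + U))/5 = ⅖ + (-3 + U)*(4 + U)/5)
q = 75625 (q = (255 + (-2 + (⅕)*10 + (⅕)*10²))² = (255 + (-2 + 2 + (⅕)*100))² = (255 + (-2 + 2 + 20))² = (255 + 20)² = 275² = 75625)
q/M(-256, 73) = 75625/(-3 - 1/713*73) = 75625/(-3 - 73/713) = 75625/(-2212/713) = 75625*(-713/2212) = -53920625/2212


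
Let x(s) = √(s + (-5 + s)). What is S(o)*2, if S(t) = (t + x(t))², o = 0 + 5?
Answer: 60 + 20*√5 ≈ 104.72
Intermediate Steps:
o = 5
x(s) = √(-5 + 2*s)
S(t) = (t + √(-5 + 2*t))²
S(o)*2 = (5 + √(-5 + 2*5))²*2 = (5 + √(-5 + 10))²*2 = (5 + √5)²*2 = 2*(5 + √5)²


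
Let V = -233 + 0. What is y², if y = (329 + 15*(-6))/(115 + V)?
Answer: 57121/13924 ≈ 4.1023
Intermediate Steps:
V = -233
y = -239/118 (y = (329 + 15*(-6))/(115 - 233) = (329 - 90)/(-118) = 239*(-1/118) = -239/118 ≈ -2.0254)
y² = (-239/118)² = 57121/13924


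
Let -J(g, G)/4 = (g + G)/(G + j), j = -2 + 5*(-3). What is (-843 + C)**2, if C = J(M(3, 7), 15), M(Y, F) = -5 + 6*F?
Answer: 546121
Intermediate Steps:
j = -17 (j = -2 - 15 = -17)
J(g, G) = -4*(G + g)/(-17 + G) (J(g, G) = -4*(g + G)/(G - 17) = -4*(G + g)/(-17 + G))
C = 104 (C = 4*(-1*15 - (-5 + 6*7))/(-17 + 15) = 4*(-15 - (-5 + 42))/(-2) = 4*(-1/2)*(-15 - 1*37) = 4*(-1/2)*(-15 - 37) = 4*(-1/2)*(-52) = 104)
(-843 + C)**2 = (-843 + 104)**2 = (-739)**2 = 546121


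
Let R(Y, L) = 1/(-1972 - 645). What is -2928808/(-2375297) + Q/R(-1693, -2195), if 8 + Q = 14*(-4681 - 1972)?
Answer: 579034584923158/2375297 ≈ 2.4377e+8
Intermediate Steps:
R(Y, L) = -1/2617 (R(Y, L) = 1/(-2617) = -1/2617)
Q = -93150 (Q = -8 + 14*(-4681 - 1972) = -8 + 14*(-6653) = -8 - 93142 = -93150)
-2928808/(-2375297) + Q/R(-1693, -2195) = -2928808/(-2375297) - 93150/(-1/2617) = -2928808*(-1/2375297) - 93150*(-2617) = 2928808/2375297 + 243773550 = 579034584923158/2375297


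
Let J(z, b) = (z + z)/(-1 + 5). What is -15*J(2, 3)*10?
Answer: -150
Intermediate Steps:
J(z, b) = z/2 (J(z, b) = (2*z)/4 = (2*z)*(1/4) = z/2)
-15*J(2, 3)*10 = -15*2/2*10 = -15*1*10 = -15*10 = -150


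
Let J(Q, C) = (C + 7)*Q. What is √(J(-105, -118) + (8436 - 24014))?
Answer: I*√3923 ≈ 62.634*I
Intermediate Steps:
J(Q, C) = Q*(7 + C) (J(Q, C) = (7 + C)*Q = Q*(7 + C))
√(J(-105, -118) + (8436 - 24014)) = √(-105*(7 - 118) + (8436 - 24014)) = √(-105*(-111) - 15578) = √(11655 - 15578) = √(-3923) = I*√3923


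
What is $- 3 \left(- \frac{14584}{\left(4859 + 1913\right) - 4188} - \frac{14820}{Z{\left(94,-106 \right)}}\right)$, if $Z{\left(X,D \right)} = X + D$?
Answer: $- \frac{1191246}{323} \approx -3688.1$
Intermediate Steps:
$Z{\left(X,D \right)} = D + X$
$- 3 \left(- \frac{14584}{\left(4859 + 1913\right) - 4188} - \frac{14820}{Z{\left(94,-106 \right)}}\right) = - 3 \left(- \frac{14584}{\left(4859 + 1913\right) - 4188} - \frac{14820}{-106 + 94}\right) = - 3 \left(- \frac{14584}{6772 - 4188} - \frac{14820}{-12}\right) = - 3 \left(- \frac{14584}{2584} - -1235\right) = - 3 \left(\left(-14584\right) \frac{1}{2584} + 1235\right) = - 3 \left(- \frac{1823}{323} + 1235\right) = \left(-3\right) \frac{397082}{323} = - \frac{1191246}{323}$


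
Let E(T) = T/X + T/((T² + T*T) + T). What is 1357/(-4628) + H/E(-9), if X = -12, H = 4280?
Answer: 1346869341/217516 ≈ 6192.0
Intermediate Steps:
E(T) = -T/12 + T/(T + 2*T²) (E(T) = T/(-12) + T/((T² + T*T) + T) = T*(-1/12) + T/((T² + T²) + T) = -T/12 + T/(2*T² + T) = -T/12 + T/(T + 2*T²))
1357/(-4628) + H/E(-9) = 1357/(-4628) + 4280/(((12 - 1*(-9) - 2*(-9)²)/(12*(1 + 2*(-9))))) = 1357*(-1/4628) + 4280/(((12 + 9 - 2*81)/(12*(1 - 18)))) = -1357/4628 + 4280/(((1/12)*(12 + 9 - 162)/(-17))) = -1357/4628 + 4280/(((1/12)*(-1/17)*(-141))) = -1357/4628 + 4280/(47/68) = -1357/4628 + 4280*(68/47) = -1357/4628 + 291040/47 = 1346869341/217516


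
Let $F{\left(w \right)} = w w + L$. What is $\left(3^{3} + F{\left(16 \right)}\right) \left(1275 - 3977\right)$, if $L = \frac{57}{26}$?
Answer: $- \frac{10017665}{13} \approx -7.7059 \cdot 10^{5}$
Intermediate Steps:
$L = \frac{57}{26}$ ($L = 57 \cdot \frac{1}{26} = \frac{57}{26} \approx 2.1923$)
$F{\left(w \right)} = \frac{57}{26} + w^{2}$ ($F{\left(w \right)} = w w + \frac{57}{26} = w^{2} + \frac{57}{26} = \frac{57}{26} + w^{2}$)
$\left(3^{3} + F{\left(16 \right)}\right) \left(1275 - 3977\right) = \left(3^{3} + \left(\frac{57}{26} + 16^{2}\right)\right) \left(1275 - 3977\right) = \left(27 + \left(\frac{57}{26} + 256\right)\right) \left(-2702\right) = \left(27 + \frac{6713}{26}\right) \left(-2702\right) = \frac{7415}{26} \left(-2702\right) = - \frac{10017665}{13}$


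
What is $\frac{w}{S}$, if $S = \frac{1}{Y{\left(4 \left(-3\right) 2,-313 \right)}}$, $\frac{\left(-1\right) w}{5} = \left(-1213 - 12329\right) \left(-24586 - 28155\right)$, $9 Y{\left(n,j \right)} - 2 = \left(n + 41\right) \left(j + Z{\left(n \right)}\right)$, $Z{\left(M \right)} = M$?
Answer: $2272405582330$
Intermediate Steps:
$Y{\left(n,j \right)} = \frac{2}{9} + \frac{\left(41 + n\right) \left(j + n\right)}{9}$ ($Y{\left(n,j \right)} = \frac{2}{9} + \frac{\left(n + 41\right) \left(j + n\right)}{9} = \frac{2}{9} + \frac{\left(41 + n\right) \left(j + n\right)}{9}$)
$w = -3571093110$ ($w = - 5 \left(-1213 - 12329\right) \left(-24586 - 28155\right) = - 5 \left(\left(-13542\right) \left(-52741\right)\right) = \left(-5\right) 714218622 = -3571093110$)
$S = - \frac{3}{1909}$ ($S = \frac{1}{\frac{2}{9} + \frac{\left(4 \left(-3\right) 2\right)^{2}}{9} + \frac{41}{9} \left(-313\right) + \frac{41 \cdot 4 \left(-3\right) 2}{9} + \frac{1}{9} \left(-313\right) 4 \left(-3\right) 2} = \frac{1}{\frac{2}{9} + \frac{\left(\left(-12\right) 2\right)^{2}}{9} - \frac{12833}{9} + \frac{41 \left(\left(-12\right) 2\right)}{9} + \frac{1}{9} \left(-313\right) \left(\left(-12\right) 2\right)} = \frac{1}{\frac{2}{9} + \frac{\left(-24\right)^{2}}{9} - \frac{12833}{9} + \frac{41}{9} \left(-24\right) + \frac{1}{9} \left(-313\right) \left(-24\right)} = \frac{1}{\frac{2}{9} + \frac{1}{9} \cdot 576 - \frac{12833}{9} - \frac{328}{3} + \frac{2504}{3}} = \frac{1}{\frac{2}{9} + 64 - \frac{12833}{9} - \frac{328}{3} + \frac{2504}{3}} = \frac{1}{- \frac{1909}{3}} = - \frac{3}{1909} \approx -0.0015715$)
$\frac{w}{S} = - \frac{3571093110}{- \frac{3}{1909}} = \left(-3571093110\right) \left(- \frac{1909}{3}\right) = 2272405582330$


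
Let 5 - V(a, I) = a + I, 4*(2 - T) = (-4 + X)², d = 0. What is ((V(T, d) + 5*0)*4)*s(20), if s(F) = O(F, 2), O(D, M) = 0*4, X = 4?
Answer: 0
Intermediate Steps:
O(D, M) = 0
s(F) = 0
T = 2 (T = 2 - (-4 + 4)²/4 = 2 - ¼*0² = 2 - ¼*0 = 2 + 0 = 2)
V(a, I) = 5 - I - a (V(a, I) = 5 - (a + I) = 5 - (I + a) = 5 + (-I - a) = 5 - I - a)
((V(T, d) + 5*0)*4)*s(20) = (((5 - 1*0 - 1*2) + 5*0)*4)*0 = (((5 + 0 - 2) + 0)*4)*0 = ((3 + 0)*4)*0 = (3*4)*0 = 12*0 = 0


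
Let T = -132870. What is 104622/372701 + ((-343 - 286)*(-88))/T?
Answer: -480615758/3537198705 ≈ -0.13587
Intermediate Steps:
104622/372701 + ((-343 - 286)*(-88))/T = 104622/372701 + ((-343 - 286)*(-88))/(-132870) = 104622*(1/372701) - 629*(-88)*(-1/132870) = 14946/53243 + 55352*(-1/132870) = 14946/53243 - 27676/66435 = -480615758/3537198705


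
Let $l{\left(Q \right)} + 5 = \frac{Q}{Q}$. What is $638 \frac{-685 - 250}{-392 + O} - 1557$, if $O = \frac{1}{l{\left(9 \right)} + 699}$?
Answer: $- \frac{9599173}{272439} \approx -35.234$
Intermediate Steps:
$l{\left(Q \right)} = -4$ ($l{\left(Q \right)} = -5 + \frac{Q}{Q} = -5 + 1 = -4$)
$O = \frac{1}{695}$ ($O = \frac{1}{-4 + 699} = \frac{1}{695} \approx 0.0014388$)
$638 \frac{-685 - 250}{-392 + O} - 1557 = 638 \frac{-685 - 250}{-392 + \frac{1}{695}} - 1557 = 638 \left(- \frac{935}{- \frac{272439}{695}}\right) - 1557 = 638 \left(\left(-935\right) \left(- \frac{695}{272439}\right)\right) - 1557 = 638 \cdot \frac{649825}{272439} - 1557 = \frac{414588350}{272439} - 1557 = - \frac{9599173}{272439}$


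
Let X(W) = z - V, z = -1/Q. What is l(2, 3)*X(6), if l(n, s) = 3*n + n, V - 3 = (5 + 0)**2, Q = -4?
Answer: -222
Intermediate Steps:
z = 1/4 (z = -1/(-4) = -1*(-1/4) = 1/4 ≈ 0.25000)
V = 28 (V = 3 + (5 + 0)**2 = 3 + 5**2 = 3 + 25 = 28)
l(n, s) = 4*n
X(W) = -111/4 (X(W) = 1/4 - 1*28 = 1/4 - 28 = -111/4)
l(2, 3)*X(6) = (4*2)*(-111/4) = 8*(-111/4) = -222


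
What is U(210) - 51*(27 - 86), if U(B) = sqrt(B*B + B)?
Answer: 3009 + sqrt(44310) ≈ 3219.5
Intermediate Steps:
U(B) = sqrt(B + B**2) (U(B) = sqrt(B**2 + B) = sqrt(B + B**2))
U(210) - 51*(27 - 86) = sqrt(210*(1 + 210)) - 51*(27 - 86) = sqrt(210*211) - 51*(-59) = sqrt(44310) + 3009 = 3009 + sqrt(44310)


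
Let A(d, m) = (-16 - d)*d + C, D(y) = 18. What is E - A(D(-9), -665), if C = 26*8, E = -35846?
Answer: -35442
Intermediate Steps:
C = 208
A(d, m) = 208 + d*(-16 - d) (A(d, m) = (-16 - d)*d + 208 = d*(-16 - d) + 208 = 208 + d*(-16 - d))
E - A(D(-9), -665) = -35846 - (208 - 1*18**2 - 16*18) = -35846 - (208 - 1*324 - 288) = -35846 - (208 - 324 - 288) = -35846 - 1*(-404) = -35846 + 404 = -35442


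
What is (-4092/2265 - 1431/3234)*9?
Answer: -16474743/813890 ≈ -20.242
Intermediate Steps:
(-4092/2265 - 1431/3234)*9 = (-4092*1/2265 - 1431*1/3234)*9 = (-1364/755 - 477/1078)*9 = -1830527/813890*9 = -16474743/813890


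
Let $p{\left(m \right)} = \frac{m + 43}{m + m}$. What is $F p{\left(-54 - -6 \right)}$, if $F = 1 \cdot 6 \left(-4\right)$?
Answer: $- \frac{5}{4} \approx -1.25$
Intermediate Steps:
$p{\left(m \right)} = \frac{43 + m}{2 m}$
$F = -24$ ($F = 6 \left(-4\right) = -24$)
$F p{\left(-54 - -6 \right)} = - 24 \frac{43 - 48}{2 \left(-54 - -6\right)} = - 24 \frac{43 + \left(-54 + 6\right)}{2 \left(-54 + 6\right)} = - 24 \frac{43 - 48}{2 \left(-48\right)} = - 24 \cdot \frac{1}{2} \left(- \frac{1}{48}\right) \left(-5\right) = \left(-24\right) \frac{5}{96} = - \frac{5}{4}$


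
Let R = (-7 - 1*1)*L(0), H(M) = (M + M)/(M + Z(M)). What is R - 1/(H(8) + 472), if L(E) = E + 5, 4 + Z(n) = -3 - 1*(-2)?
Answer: -57283/1432 ≈ -40.002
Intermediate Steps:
Z(n) = -5 (Z(n) = -4 + (-3 - 1*(-2)) = -4 + (-3 + 2) = -4 - 1 = -5)
H(M) = 2*M/(-5 + M) (H(M) = (M + M)/(M - 5) = (2*M)/(-5 + M) = 2*M/(-5 + M))
L(E) = 5 + E
R = -40 (R = (-7 - 1*1)*(5 + 0) = (-7 - 1)*5 = -8*5 = -40)
R - 1/(H(8) + 472) = -40 - 1/(2*8/(-5 + 8) + 472) = -40 - 1/(2*8/3 + 472) = -40 - 1/(2*8*(⅓) + 472) = -40 - 1/(16/3 + 472) = -40 - 1/1432/3 = -40 - 1*3/1432 = -40 - 3/1432 = -57283/1432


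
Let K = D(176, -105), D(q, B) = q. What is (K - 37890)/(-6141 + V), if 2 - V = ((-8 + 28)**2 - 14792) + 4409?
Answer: -18857/1922 ≈ -9.8111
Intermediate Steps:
K = 176
V = 9985 (V = 2 - (((-8 + 28)**2 - 14792) + 4409) = 2 - ((20**2 - 14792) + 4409) = 2 - ((400 - 14792) + 4409) = 2 - (-14392 + 4409) = 2 - 1*(-9983) = 2 + 9983 = 9985)
(K - 37890)/(-6141 + V) = (176 - 37890)/(-6141 + 9985) = -37714/3844 = -37714*1/3844 = -18857/1922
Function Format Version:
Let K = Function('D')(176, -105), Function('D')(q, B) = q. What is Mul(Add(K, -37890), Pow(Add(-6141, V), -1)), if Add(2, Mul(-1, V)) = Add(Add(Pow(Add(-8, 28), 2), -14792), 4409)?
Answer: Rational(-18857, 1922) ≈ -9.8111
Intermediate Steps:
K = 176
V = 9985 (V = Add(2, Mul(-1, Add(Add(Pow(Add(-8, 28), 2), -14792), 4409))) = Add(2, Mul(-1, Add(Add(Pow(20, 2), -14792), 4409))) = Add(2, Mul(-1, Add(Add(400, -14792), 4409))) = Add(2, Mul(-1, Add(-14392, 4409))) = Add(2, Mul(-1, -9983)) = Add(2, 9983) = 9985)
Mul(Add(K, -37890), Pow(Add(-6141, V), -1)) = Mul(Add(176, -37890), Pow(Add(-6141, 9985), -1)) = Mul(-37714, Pow(3844, -1)) = Mul(-37714, Rational(1, 3844)) = Rational(-18857, 1922)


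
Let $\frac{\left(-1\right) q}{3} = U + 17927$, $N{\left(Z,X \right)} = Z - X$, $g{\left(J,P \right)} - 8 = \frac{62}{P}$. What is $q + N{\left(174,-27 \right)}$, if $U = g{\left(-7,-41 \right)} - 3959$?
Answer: $- \frac{1710621}{41} \approx -41722.0$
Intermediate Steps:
$g{\left(J,P \right)} = 8 + \frac{62}{P}$
$U = - \frac{162053}{41}$ ($U = \left(8 + \frac{62}{-41}\right) - 3959 = \left(8 + 62 \left(- \frac{1}{41}\right)\right) - 3959 = \left(8 - \frac{62}{41}\right) - 3959 = \frac{266}{41} - 3959 = - \frac{162053}{41} \approx -3952.5$)
$q = - \frac{1718862}{41}$ ($q = - 3 \left(- \frac{162053}{41} + 17927\right) = \left(-3\right) \frac{572954}{41} = - \frac{1718862}{41} \approx -41923.0$)
$q + N{\left(174,-27 \right)} = - \frac{1718862}{41} + \left(174 - -27\right) = - \frac{1718862}{41} + \left(174 + 27\right) = - \frac{1718862}{41} + 201 = - \frac{1710621}{41}$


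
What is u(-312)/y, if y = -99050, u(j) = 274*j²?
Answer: -13336128/49525 ≈ -269.28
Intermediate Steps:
u(-312)/y = (274*(-312)²)/(-99050) = (274*97344)*(-1/99050) = 26672256*(-1/99050) = -13336128/49525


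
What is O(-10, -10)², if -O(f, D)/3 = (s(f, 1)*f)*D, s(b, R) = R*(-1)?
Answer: 90000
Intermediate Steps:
s(b, R) = -R
O(f, D) = 3*D*f (O(f, D) = -3*(-1*1)*f*D = -3*(-f)*D = -(-3)*D*f = 3*D*f)
O(-10, -10)² = (3*(-10)*(-10))² = 300² = 90000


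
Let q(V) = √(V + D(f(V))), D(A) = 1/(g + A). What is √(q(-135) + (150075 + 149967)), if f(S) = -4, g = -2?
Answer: √(10801512 + 6*I*√4866)/6 ≈ 547.76 + 0.010612*I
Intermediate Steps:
D(A) = 1/(-2 + A)
q(V) = √(-⅙ + V) (q(V) = √(V + 1/(-2 - 4)) = √(V + 1/(-6)) = √(V - ⅙) = √(-⅙ + V))
√(q(-135) + (150075 + 149967)) = √(√(-6 + 36*(-135))/6 + (150075 + 149967)) = √(√(-6 - 4860)/6 + 300042) = √(√(-4866)/6 + 300042) = √((I*√4866)/6 + 300042) = √(I*√4866/6 + 300042) = √(300042 + I*√4866/6)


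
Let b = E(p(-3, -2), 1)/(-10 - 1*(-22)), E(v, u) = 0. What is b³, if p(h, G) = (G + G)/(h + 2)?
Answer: 0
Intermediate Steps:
p(h, G) = 2*G/(2 + h) (p(h, G) = (2*G)/(2 + h) = 2*G/(2 + h))
b = 0 (b = 0/(-10 - 1*(-22)) = 0/(-10 + 22) = 0/12 = 0*(1/12) = 0)
b³ = 0³ = 0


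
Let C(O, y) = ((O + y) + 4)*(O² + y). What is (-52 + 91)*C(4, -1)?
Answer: 4095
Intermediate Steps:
C(O, y) = (y + O²)*(4 + O + y) (C(O, y) = (4 + O + y)*(y + O²) = (y + O²)*(4 + O + y))
(-52 + 91)*C(4, -1) = (-52 + 91)*(4³ + (-1)² + 4*(-1) + 4*4² + 4*(-1) - 1*4²) = 39*(64 + 1 - 4 + 4*16 - 4 - 1*16) = 39*(64 + 1 - 4 + 64 - 4 - 16) = 39*105 = 4095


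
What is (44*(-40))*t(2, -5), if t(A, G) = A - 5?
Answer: 5280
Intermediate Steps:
t(A, G) = -5 + A
(44*(-40))*t(2, -5) = (44*(-40))*(-5 + 2) = -1760*(-3) = 5280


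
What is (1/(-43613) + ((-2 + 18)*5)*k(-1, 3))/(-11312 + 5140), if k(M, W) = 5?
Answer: -17445199/269179436 ≈ -0.064809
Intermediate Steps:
(1/(-43613) + ((-2 + 18)*5)*k(-1, 3))/(-11312 + 5140) = (1/(-43613) + ((-2 + 18)*5)*5)/(-11312 + 5140) = (-1/43613 + (16*5)*5)/(-6172) = (-1/43613 + 80*5)*(-1/6172) = (-1/43613 + 400)*(-1/6172) = (17445199/43613)*(-1/6172) = -17445199/269179436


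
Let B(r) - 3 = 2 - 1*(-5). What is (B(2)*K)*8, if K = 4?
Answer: 320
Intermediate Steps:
B(r) = 10 (B(r) = 3 + (2 - 1*(-5)) = 3 + (2 + 5) = 3 + 7 = 10)
(B(2)*K)*8 = (10*4)*8 = 40*8 = 320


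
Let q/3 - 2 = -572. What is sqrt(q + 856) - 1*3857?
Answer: -3857 + I*sqrt(854) ≈ -3857.0 + 29.223*I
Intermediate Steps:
q = -1710 (q = 6 + 3*(-572) = 6 - 1716 = -1710)
sqrt(q + 856) - 1*3857 = sqrt(-1710 + 856) - 1*3857 = sqrt(-854) - 3857 = I*sqrt(854) - 3857 = -3857 + I*sqrt(854)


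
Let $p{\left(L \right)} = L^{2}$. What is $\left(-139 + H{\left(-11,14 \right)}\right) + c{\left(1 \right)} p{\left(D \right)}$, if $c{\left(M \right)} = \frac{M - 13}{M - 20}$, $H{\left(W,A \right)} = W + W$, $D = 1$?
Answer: $- \frac{3047}{19} \approx -160.37$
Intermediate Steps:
$H{\left(W,A \right)} = 2 W$
$c{\left(M \right)} = \frac{-13 + M}{-20 + M}$
$\left(-139 + H{\left(-11,14 \right)}\right) + c{\left(1 \right)} p{\left(D \right)} = \left(-139 + 2 \left(-11\right)\right) + \frac{-13 + 1}{-20 + 1} \cdot 1^{2} = \left(-139 - 22\right) + \frac{1}{-19} \left(-12\right) 1 = -161 + \left(- \frac{1}{19}\right) \left(-12\right) 1 = -161 + \frac{12}{19} \cdot 1 = -161 + \frac{12}{19} = - \frac{3047}{19}$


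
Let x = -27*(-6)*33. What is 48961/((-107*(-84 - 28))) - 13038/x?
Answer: 17583019/10677744 ≈ 1.6467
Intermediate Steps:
x = 5346 (x = 162*33 = 5346)
48961/((-107*(-84 - 28))) - 13038/x = 48961/((-107*(-84 - 28))) - 13038/5346 = 48961/((-107*(-112))) - 13038*1/5346 = 48961/11984 - 2173/891 = 17583019/10677744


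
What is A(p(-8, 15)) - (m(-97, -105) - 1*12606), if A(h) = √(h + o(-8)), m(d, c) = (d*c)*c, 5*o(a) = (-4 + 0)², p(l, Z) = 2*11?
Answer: 1082031 + 3*√70/5 ≈ 1.0820e+6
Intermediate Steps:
p(l, Z) = 22
o(a) = 16/5 (o(a) = (-4 + 0)²/5 = (⅕)*(-4)² = (⅕)*16 = 16/5)
m(d, c) = d*c² (m(d, c) = (c*d)*c = d*c²)
A(h) = √(16/5 + h) (A(h) = √(h + 16/5) = √(16/5 + h))
A(p(-8, 15)) - (m(-97, -105) - 1*12606) = √(80 + 25*22)/5 - (-97*(-105)² - 1*12606) = √(80 + 550)/5 - (-97*11025 - 12606) = √630/5 - (-1069425 - 12606) = (3*√70)/5 - 1*(-1082031) = 3*√70/5 + 1082031 = 1082031 + 3*√70/5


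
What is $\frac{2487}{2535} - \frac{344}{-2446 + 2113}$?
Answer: $\frac{566737}{281385} \approx 2.0141$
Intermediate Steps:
$\frac{2487}{2535} - \frac{344}{-2446 + 2113} = 2487 \cdot \frac{1}{2535} - \frac{344}{-333} = \frac{829}{845} - - \frac{344}{333} = \frac{829}{845} + \frac{344}{333} = \frac{566737}{281385}$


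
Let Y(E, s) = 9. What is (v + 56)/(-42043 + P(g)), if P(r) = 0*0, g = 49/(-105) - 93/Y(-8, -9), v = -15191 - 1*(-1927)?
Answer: 13208/42043 ≈ 0.31415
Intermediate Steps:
v = -13264 (v = -15191 + 1927 = -13264)
g = -54/5 (g = 49/(-105) - 93/9 = 49*(-1/105) - 93*⅑ = -7/15 - 31/3 = -54/5 ≈ -10.800)
P(r) = 0
(v + 56)/(-42043 + P(g)) = (-13264 + 56)/(-42043 + 0) = -13208/(-42043) = -13208*(-1/42043) = 13208/42043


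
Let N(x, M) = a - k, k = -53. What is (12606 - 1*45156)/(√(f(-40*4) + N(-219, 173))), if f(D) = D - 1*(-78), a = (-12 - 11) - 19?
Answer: 32550*I*√71/71 ≈ 3863.0*I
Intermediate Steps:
a = -42 (a = -23 - 19 = -42)
N(x, M) = 11 (N(x, M) = -42 - 1*(-53) = -42 + 53 = 11)
f(D) = 78 + D (f(D) = D + 78 = 78 + D)
(12606 - 1*45156)/(√(f(-40*4) + N(-219, 173))) = (12606 - 1*45156)/(√((78 - 40*4) + 11)) = (12606 - 45156)/(√((78 - 160) + 11)) = -32550/√(-82 + 11) = -32550*(-I*√71/71) = -(-32550)*I*√71/71 = 32550*I*√71/71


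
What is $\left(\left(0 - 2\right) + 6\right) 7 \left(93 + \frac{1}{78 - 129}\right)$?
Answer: $\frac{132776}{51} \approx 2603.4$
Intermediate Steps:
$\left(\left(0 - 2\right) + 6\right) 7 \left(93 + \frac{1}{78 - 129}\right) = \left(\left(0 - 2\right) + 6\right) 7 \left(93 + \frac{1}{-51}\right) = \left(-2 + 6\right) 7 \left(93 - \frac{1}{51}\right) = 4 \cdot 7 \cdot \frac{4742}{51} = 28 \cdot \frac{4742}{51} = \frac{132776}{51}$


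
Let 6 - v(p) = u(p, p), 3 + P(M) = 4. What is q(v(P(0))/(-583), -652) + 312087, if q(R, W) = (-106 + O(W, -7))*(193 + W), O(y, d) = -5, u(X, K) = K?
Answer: 363036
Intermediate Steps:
P(M) = 1 (P(M) = -3 + 4 = 1)
v(p) = 6 - p
q(R, W) = -21423 - 111*W (q(R, W) = (-106 - 5)*(193 + W) = -111*(193 + W) = -21423 - 111*W)
q(v(P(0))/(-583), -652) + 312087 = (-21423 - 111*(-652)) + 312087 = (-21423 + 72372) + 312087 = 50949 + 312087 = 363036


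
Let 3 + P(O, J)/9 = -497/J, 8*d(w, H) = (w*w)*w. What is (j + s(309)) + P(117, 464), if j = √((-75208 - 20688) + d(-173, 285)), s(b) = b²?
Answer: 44286183/464 + I*√11889770/4 ≈ 95444.0 + 862.04*I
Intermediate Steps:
d(w, H) = w³/8 (d(w, H) = ((w*w)*w)/8 = (w²*w)/8 = w³/8)
P(O, J) = -27 - 4473/J (P(O, J) = -27 + 9*(-497/J) = -27 - 4473/J)
j = I*√11889770/4 (j = √((-75208 - 20688) + (⅛)*(-173)³) = √(-95896 + (⅛)*(-5177717)) = √(-95896 - 5177717/8) = √(-5944885/8) = I*√11889770/4 ≈ 862.04*I)
(j + s(309)) + P(117, 464) = (I*√11889770/4 + 309²) + (-27 - 4473/464) = (I*√11889770/4 + 95481) + (-27 - 4473*1/464) = (95481 + I*√11889770/4) + (-27 - 4473/464) = (95481 + I*√11889770/4) - 17001/464 = 44286183/464 + I*√11889770/4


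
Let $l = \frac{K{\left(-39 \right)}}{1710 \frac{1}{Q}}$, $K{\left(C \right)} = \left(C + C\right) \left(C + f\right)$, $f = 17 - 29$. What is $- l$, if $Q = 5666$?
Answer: $- \frac{1252186}{95} \approx -13181.0$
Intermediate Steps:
$f = -12$
$K{\left(C \right)} = 2 C \left(-12 + C\right)$ ($K{\left(C \right)} = \left(C + C\right) \left(C - 12\right) = 2 C \left(-12 + C\right)$)
$l = \frac{1252186}{95}$ ($l = \frac{2 \left(-39\right) \left(-12 - 39\right)}{1710 \cdot \frac{1}{5666}} = \frac{2 \left(-39\right) \left(-51\right)}{1710 \cdot \frac{1}{5666}} = \frac{3978}{\frac{855}{2833}} = 3978 \cdot \frac{2833}{855} = \frac{1252186}{95} \approx 13181.0$)
$- l = \left(-1\right) \frac{1252186}{95} = - \frac{1252186}{95}$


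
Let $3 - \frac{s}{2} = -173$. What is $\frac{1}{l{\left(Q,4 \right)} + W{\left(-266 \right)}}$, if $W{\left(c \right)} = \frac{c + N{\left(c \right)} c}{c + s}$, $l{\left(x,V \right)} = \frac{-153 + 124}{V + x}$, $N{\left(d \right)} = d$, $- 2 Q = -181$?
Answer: $\frac{8127}{6658811} \approx 0.0012205$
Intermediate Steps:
$Q = \frac{181}{2}$ ($Q = \left(- \frac{1}{2}\right) \left(-181\right) = \frac{181}{2} \approx 90.5$)
$s = 352$ ($s = 6 - -346 = 6 + 346 = 352$)
$l{\left(x,V \right)} = - \frac{29}{V + x}$
$W{\left(c \right)} = \frac{c + c^{2}}{352 + c}$ ($W{\left(c \right)} = \frac{c + c c}{c + 352} = \frac{c + c^{2}}{352 + c}$)
$\frac{1}{l{\left(Q,4 \right)} + W{\left(-266 \right)}} = \frac{1}{- \frac{29}{4 + \frac{181}{2}} - \frac{266 \left(1 - 266\right)}{352 - 266}} = \frac{1}{- \frac{29}{\frac{189}{2}} - 266 \cdot \frac{1}{86} \left(-265\right)} = \frac{1}{\left(-29\right) \frac{2}{189} - \frac{133}{43} \left(-265\right)} = \frac{1}{- \frac{58}{189} + \frac{35245}{43}} = \frac{1}{\frac{6658811}{8127}} = \frac{8127}{6658811}$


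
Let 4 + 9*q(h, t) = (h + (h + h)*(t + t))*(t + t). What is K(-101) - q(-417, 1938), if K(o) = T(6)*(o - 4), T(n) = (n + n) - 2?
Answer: 12531102430/9 ≈ 1.3923e+9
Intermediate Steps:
q(h, t) = -4/9 + 2*t*(h + 4*h*t)/9 (q(h, t) = -4/9 + ((h + (h + h)*(t + t))*(t + t))/9 = -4/9 + ((h + (2*h)*(2*t))*(2*t))/9 = -4/9 + ((h + 4*h*t)*(2*t))/9 = -4/9 + (2*t*(h + 4*h*t))/9 = -4/9 + 2*t*(h + 4*h*t)/9)
T(n) = -2 + 2*n (T(n) = 2*n - 2 = -2 + 2*n)
K(o) = -40 + 10*o (K(o) = (-2 + 2*6)*(o - 4) = (-2 + 12)*(-4 + o) = 10*(-4 + o) = -40 + 10*o)
K(-101) - q(-417, 1938) = (-40 + 10*(-101)) - (-4/9 + (2/9)*(-417)*1938 + (8/9)*(-417)*1938²) = (-40 - 1010) - (-4/9 - 179588 + (8/9)*(-417)*3755844) = -1050 - (-4/9 - 179588 - 1392166176) = -1050 - 1*(-12531111880/9) = -1050 + 12531111880/9 = 12531102430/9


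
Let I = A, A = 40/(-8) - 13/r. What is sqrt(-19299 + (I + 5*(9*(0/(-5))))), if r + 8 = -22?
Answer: I*sqrt(17373210)/30 ≈ 138.94*I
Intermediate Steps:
r = -30 (r = -8 - 22 = -30)
A = -137/30 (A = 40/(-8) - 13/(-30) = 40*(-1/8) - 13*(-1/30) = -5 + 13/30 = -137/30 ≈ -4.5667)
I = -137/30 ≈ -4.5667
sqrt(-19299 + (I + 5*(9*(0/(-5))))) = sqrt(-19299 + (-137/30 + 5*(9*(0/(-5))))) = sqrt(-19299 + (-137/30 + 5*(9*(0*(-1/5))))) = sqrt(-19299 + (-137/30 + 5*(9*0))) = sqrt(-19299 + (-137/30 + 5*0)) = sqrt(-19299 + (-137/30 + 0)) = sqrt(-19299 - 137/30) = sqrt(-579107/30) = I*sqrt(17373210)/30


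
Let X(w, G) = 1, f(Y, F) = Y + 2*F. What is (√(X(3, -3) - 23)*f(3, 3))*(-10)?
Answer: -90*I*√22 ≈ -422.14*I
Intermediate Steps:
(√(X(3, -3) - 23)*f(3, 3))*(-10) = (√(1 - 23)*(3 + 2*3))*(-10) = (√(-22)*(3 + 6))*(-10) = ((I*√22)*9)*(-10) = (9*I*√22)*(-10) = -90*I*√22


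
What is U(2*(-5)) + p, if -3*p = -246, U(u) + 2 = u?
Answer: 70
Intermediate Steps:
U(u) = -2 + u
p = 82 (p = -⅓*(-246) = 82)
U(2*(-5)) + p = (-2 + 2*(-5)) + 82 = (-2 - 10) + 82 = -12 + 82 = 70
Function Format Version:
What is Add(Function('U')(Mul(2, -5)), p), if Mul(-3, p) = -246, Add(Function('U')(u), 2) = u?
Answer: 70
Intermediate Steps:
Function('U')(u) = Add(-2, u)
p = 82 (p = Mul(Rational(-1, 3), -246) = 82)
Add(Function('U')(Mul(2, -5)), p) = Add(Add(-2, Mul(2, -5)), 82) = Add(Add(-2, -10), 82) = Add(-12, 82) = 70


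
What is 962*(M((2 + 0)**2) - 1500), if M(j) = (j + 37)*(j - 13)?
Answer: -1797978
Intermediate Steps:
M(j) = (-13 + j)*(37 + j) (M(j) = (37 + j)*(-13 + j) = (-13 + j)*(37 + j))
962*(M((2 + 0)**2) - 1500) = 962*((-481 + ((2 + 0)**2)**2 + 24*(2 + 0)**2) - 1500) = 962*((-481 + (2**2)**2 + 24*2**2) - 1500) = 962*((-481 + 4**2 + 24*4) - 1500) = 962*((-481 + 16 + 96) - 1500) = 962*(-369 - 1500) = 962*(-1869) = -1797978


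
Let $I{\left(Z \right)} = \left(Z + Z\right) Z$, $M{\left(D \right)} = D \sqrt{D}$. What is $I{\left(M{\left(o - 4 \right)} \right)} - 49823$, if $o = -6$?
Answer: $-51823$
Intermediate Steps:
$M{\left(D \right)} = D^{\frac{3}{2}}$
$I{\left(Z \right)} = 2 Z^{2}$ ($I{\left(Z \right)} = 2 Z Z = 2 Z^{2}$)
$I{\left(M{\left(o - 4 \right)} \right)} - 49823 = 2 \left(\left(-6 - 4\right)^{\frac{3}{2}}\right)^{2} - 49823 = 2 \left(\left(-10\right)^{\frac{3}{2}}\right)^{2} - 49823 = 2 \left(- 10 i \sqrt{10}\right)^{2} - 49823 = 2 \left(-1000\right) - 49823 = -2000 - 49823 = -51823$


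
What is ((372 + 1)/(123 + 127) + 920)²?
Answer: 53071719129/62500 ≈ 8.4915e+5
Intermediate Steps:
((372 + 1)/(123 + 127) + 920)² = (373/250 + 920)² = (230373/250)² = 53071719129/62500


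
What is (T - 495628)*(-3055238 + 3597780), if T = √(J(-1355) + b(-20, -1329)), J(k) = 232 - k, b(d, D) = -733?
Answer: -268899006376 + 542542*√854 ≈ -2.6888e+11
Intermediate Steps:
T = √854 (T = √((232 - 1*(-1355)) - 733) = √((232 + 1355) - 733) = √(1587 - 733) = √854 ≈ 29.223)
(T - 495628)*(-3055238 + 3597780) = (√854 - 495628)*(-3055238 + 3597780) = (-495628 + √854)*542542 = -268899006376 + 542542*√854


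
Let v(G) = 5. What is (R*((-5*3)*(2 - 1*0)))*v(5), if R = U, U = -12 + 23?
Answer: -1650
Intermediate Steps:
U = 11
R = 11
(R*((-5*3)*(2 - 1*0)))*v(5) = (11*((-5*3)*(2 - 1*0)))*5 = (11*(-15*(2 + 0)))*5 = (11*(-15*2))*5 = (11*(-30))*5 = -330*5 = -1650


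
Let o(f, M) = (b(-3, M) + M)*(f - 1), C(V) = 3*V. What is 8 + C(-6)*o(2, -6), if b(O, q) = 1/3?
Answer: 110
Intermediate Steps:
b(O, q) = ⅓
o(f, M) = (-1 + f)*(⅓ + M) (o(f, M) = (⅓ + M)*(f - 1) = (⅓ + M)*(-1 + f) = (-1 + f)*(⅓ + M))
8 + C(-6)*o(2, -6) = 8 + (3*(-6))*(-⅓ - 1*(-6) + (⅓)*2 - 6*2) = 8 - 18*(-⅓ + 6 + ⅔ - 12) = 8 - 18*(-17/3) = 8 + 102 = 110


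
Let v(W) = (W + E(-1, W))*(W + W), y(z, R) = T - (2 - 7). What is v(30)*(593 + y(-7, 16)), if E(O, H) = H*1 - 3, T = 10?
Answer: 2079360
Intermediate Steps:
E(O, H) = -3 + H (E(O, H) = H - 3 = -3 + H)
y(z, R) = 15 (y(z, R) = 10 - (2 - 7) = 10 - 1*(-5) = 10 + 5 = 15)
v(W) = 2*W*(-3 + 2*W) (v(W) = (W + (-3 + W))*(W + W) = (-3 + 2*W)*(2*W) = 2*W*(-3 + 2*W))
v(30)*(593 + y(-7, 16)) = (2*30*(-3 + 2*30))*(593 + 15) = (2*30*(-3 + 60))*608 = (2*30*57)*608 = 3420*608 = 2079360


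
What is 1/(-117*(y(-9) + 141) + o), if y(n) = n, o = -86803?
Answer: -1/102247 ≈ -9.7802e-6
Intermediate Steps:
1/(-117*(y(-9) + 141) + o) = 1/(-117*(-9 + 141) - 86803) = 1/(-117*132 - 86803) = 1/(-15444 - 86803) = 1/(-102247) = -1/102247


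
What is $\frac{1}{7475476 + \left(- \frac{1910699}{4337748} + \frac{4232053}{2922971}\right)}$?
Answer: $\frac{12679111609308}{94782407309365000523} \approx 1.3377 \cdot 10^{-7}$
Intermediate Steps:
$\frac{1}{7475476 + \left(- \frac{1910699}{4337748} + \frac{4232053}{2922971}\right)} = \frac{1}{7475476 + \frac{12772661669915}{12679111609308}} = \frac{1}{\frac{94782407309365000523}{12679111609308}} = \frac{12679111609308}{94782407309365000523}$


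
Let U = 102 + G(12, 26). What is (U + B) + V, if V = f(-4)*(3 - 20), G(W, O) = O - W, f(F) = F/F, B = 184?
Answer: 283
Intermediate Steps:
f(F) = 1
V = -17 (V = 1*(3 - 20) = 1*(-17) = -17)
U = 116 (U = 102 + (26 - 1*12) = 102 + (26 - 12) = 102 + 14 = 116)
(U + B) + V = (116 + 184) - 17 = 300 - 17 = 283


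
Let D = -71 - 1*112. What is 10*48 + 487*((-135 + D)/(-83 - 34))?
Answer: 70342/39 ≈ 1803.6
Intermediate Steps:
D = -183 (D = -71 - 112 = -183)
10*48 + 487*((-135 + D)/(-83 - 34)) = 10*48 + 487*((-135 - 183)/(-83 - 34)) = 480 + 487*(-318/(-117)) = 480 + 487*(-318*(-1/117)) = 480 + 487*(106/39) = 480 + 51622/39 = 70342/39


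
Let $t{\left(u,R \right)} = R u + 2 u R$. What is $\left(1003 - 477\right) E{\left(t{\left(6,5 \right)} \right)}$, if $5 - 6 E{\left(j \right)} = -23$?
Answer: $\frac{7364}{3} \approx 2454.7$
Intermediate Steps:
$t{\left(u,R \right)} = 3 R u$ ($t{\left(u,R \right)} = R u + 2 R u = 3 R u$)
$E{\left(j \right)} = \frac{14}{3}$ ($E{\left(j \right)} = \frac{5}{6} - - \frac{23}{6} = \frac{5}{6} + \frac{23}{6} = \frac{14}{3}$)
$\left(1003 - 477\right) E{\left(t{\left(6,5 \right)} \right)} = \left(1003 - 477\right) \frac{14}{3} = 526 \cdot \frac{14}{3} = \frac{7364}{3}$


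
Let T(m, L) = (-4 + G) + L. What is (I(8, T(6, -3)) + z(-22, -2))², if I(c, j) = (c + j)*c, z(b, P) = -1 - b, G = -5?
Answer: 121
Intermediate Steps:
T(m, L) = -9 + L (T(m, L) = (-4 - 5) + L = -9 + L)
I(c, j) = c*(c + j)
(I(8, T(6, -3)) + z(-22, -2))² = (8*(8 + (-9 - 3)) + (-1 - 1*(-22)))² = (8*(8 - 12) + (-1 + 22))² = (8*(-4) + 21)² = (-32 + 21)² = (-11)² = 121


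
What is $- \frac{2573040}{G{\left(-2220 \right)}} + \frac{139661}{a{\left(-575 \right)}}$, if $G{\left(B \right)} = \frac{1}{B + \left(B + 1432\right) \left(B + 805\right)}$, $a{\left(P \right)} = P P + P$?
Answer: $- \frac{945025204905460339}{330050} \approx -2.8633 \cdot 10^{12}$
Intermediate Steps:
$a{\left(P \right)} = P + P^{2}$ ($a{\left(P \right)} = P^{2} + P = P + P^{2}$)
$G{\left(B \right)} = \frac{1}{B + \left(805 + B\right) \left(1432 + B\right)}$ ($G{\left(B \right)} = \frac{1}{B + \left(1432 + B\right) \left(805 + B\right)} = \frac{1}{B + \left(805 + B\right) \left(1432 + B\right)}$)
$- \frac{2573040}{G{\left(-2220 \right)}} + \frac{139661}{a{\left(-575 \right)}} = - \frac{2573040}{\frac{1}{1152760 + \left(-2220\right)^{2} + 2238 \left(-2220\right)}} + \frac{139661}{\left(-575\right) \left(1 - 575\right)} = - \frac{2573040}{\frac{1}{1152760 + 4928400 - 4968360}} + \frac{139661}{\left(-575\right) \left(-574\right)} = - \frac{2573040}{\frac{1}{1112800}} + \frac{139661}{330050} = - 2573040 \frac{1}{\frac{1}{1112800}} + 139661 \cdot \frac{1}{330050} = \left(-2573040\right) 1112800 + \frac{139661}{330050} = -2863278912000 + \frac{139661}{330050} = - \frac{945025204905460339}{330050}$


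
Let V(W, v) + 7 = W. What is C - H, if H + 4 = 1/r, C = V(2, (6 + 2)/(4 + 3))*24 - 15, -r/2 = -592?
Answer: -155105/1184 ≈ -131.00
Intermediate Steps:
r = 1184 (r = -2*(-592) = 1184)
V(W, v) = -7 + W
C = -135 (C = (-7 + 2)*24 - 15 = -5*24 - 15 = -120 - 15 = -135)
H = -4735/1184 (H = -4 + 1/1184 = -4735/1184 ≈ -3.9992)
C - H = -135 - 1*(-4735/1184) = -135 + 4735/1184 = -155105/1184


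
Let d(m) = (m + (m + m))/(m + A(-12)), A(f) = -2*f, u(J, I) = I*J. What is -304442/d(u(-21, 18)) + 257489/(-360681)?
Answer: -2159542973513/22722903 ≈ -95038.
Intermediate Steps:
d(m) = 3*m/(24 + m) (d(m) = (m + (m + m))/(m - 2*(-12)) = (m + 2*m)/(m + 24) = (3*m)/(24 + m) = 3*m/(24 + m))
-304442/d(u(-21, 18)) + 257489/(-360681) = -304442/(3*(18*(-21))/(24 + 18*(-21))) + 257489/(-360681) = -304442/(3*(-378)/(24 - 378)) + 257489*(-1/360681) = -304442/(3*(-378)/(-354)) - 257489/360681 = -304442/(3*(-378)*(-1/354)) - 257489/360681 = -304442/189/59 - 257489/360681 = -304442*59/189 - 257489/360681 = -17962078/189 - 257489/360681 = -2159542973513/22722903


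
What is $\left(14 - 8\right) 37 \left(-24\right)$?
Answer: $-5328$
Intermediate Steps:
$\left(14 - 8\right) 37 \left(-24\right) = 6 \cdot 37 \left(-24\right) = 222 \left(-24\right) = -5328$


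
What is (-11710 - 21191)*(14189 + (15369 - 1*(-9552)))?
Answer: -1286758110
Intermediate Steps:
(-11710 - 21191)*(14189 + (15369 - 1*(-9552))) = -32901*(14189 + (15369 + 9552)) = -32901*(14189 + 24921) = -32901*39110 = -1286758110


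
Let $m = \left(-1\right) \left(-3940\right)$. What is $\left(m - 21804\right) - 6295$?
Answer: $-24159$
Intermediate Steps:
$m = 3940$
$\left(m - 21804\right) - 6295 = \left(3940 - 21804\right) - 6295 = -17864 - 6295 = -24159$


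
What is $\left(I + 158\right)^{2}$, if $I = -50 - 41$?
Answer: $4489$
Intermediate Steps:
$I = -91$ ($I = -50 - 41 = -91$)
$\left(I + 158\right)^{2} = \left(-91 + 158\right)^{2} = 67^{2} = 4489$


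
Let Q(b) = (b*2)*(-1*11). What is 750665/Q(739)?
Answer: -750665/16258 ≈ -46.172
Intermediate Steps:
Q(b) = -22*b (Q(b) = (2*b)*(-11) = -22*b)
750665/Q(739) = 750665/((-22*739)) = 750665/(-16258) = 750665*(-1/16258) = -750665/16258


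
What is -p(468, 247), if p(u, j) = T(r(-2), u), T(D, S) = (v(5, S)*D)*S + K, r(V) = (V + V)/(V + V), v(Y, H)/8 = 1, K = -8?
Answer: -3736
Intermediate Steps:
v(Y, H) = 8 (v(Y, H) = 8*1 = 8)
r(V) = 1 (r(V) = (2*V)/((2*V)) = (2*V)*(1/(2*V)) = 1)
T(D, S) = -8 + 8*D*S (T(D, S) = (8*D)*S - 8 = 8*D*S - 8 = -8 + 8*D*S)
p(u, j) = -8 + 8*u (p(u, j) = -8 + 8*1*u = -8 + 8*u)
-p(468, 247) = -(-8 + 8*468) = -(-8 + 3744) = -1*3736 = -3736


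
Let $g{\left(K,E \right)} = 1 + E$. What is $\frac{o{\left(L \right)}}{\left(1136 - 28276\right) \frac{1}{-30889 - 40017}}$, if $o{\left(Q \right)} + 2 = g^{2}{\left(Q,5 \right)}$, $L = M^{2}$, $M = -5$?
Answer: $\frac{602701}{6785} \approx 88.828$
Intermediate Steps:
$L = 25$ ($L = \left(-5\right)^{2} = 25$)
$o{\left(Q \right)} = 34$ ($o{\left(Q \right)} = -2 + \left(1 + 5\right)^{2} = -2 + 6^{2} = -2 + 36 = 34$)
$\frac{o{\left(L \right)}}{\left(1136 - 28276\right) \frac{1}{-30889 - 40017}} = \frac{34}{\left(1136 - 28276\right) \frac{1}{-30889 - 40017}} = \frac{34}{\left(-27140\right) \frac{1}{-70906}} = \frac{34}{\left(-27140\right) \left(- \frac{1}{70906}\right)} = \frac{34}{\frac{13570}{35453}} = 34 \cdot \frac{35453}{13570} = \frac{602701}{6785}$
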